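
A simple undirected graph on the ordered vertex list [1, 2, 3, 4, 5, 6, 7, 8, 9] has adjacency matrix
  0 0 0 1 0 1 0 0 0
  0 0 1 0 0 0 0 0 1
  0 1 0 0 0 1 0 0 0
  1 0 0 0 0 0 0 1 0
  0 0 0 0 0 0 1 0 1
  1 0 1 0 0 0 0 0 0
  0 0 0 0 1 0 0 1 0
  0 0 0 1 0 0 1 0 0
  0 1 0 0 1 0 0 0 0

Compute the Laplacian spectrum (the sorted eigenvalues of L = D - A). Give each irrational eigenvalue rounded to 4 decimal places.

Reading degrees in the order [1, 2, 3, 4, 5, 6, 7, 8, 9] gives [2, 2, 2, 2, 2, 2, 2, 2, 2]; set D = diag(2, 2, 2, 2, 2, 2, 2, 2, 2) and form L = D - A. The multiplicity of 0 as a Laplacian eigenvalue equals the number of connected components. The single zero eigenvalue shows the graph is connected. The largest eigenvalue, 3.8794, is at most the vertex count 9.

[0, 0.4679, 0.4679, 1.6527, 1.6527, 3, 3, 3.8794, 3.8794]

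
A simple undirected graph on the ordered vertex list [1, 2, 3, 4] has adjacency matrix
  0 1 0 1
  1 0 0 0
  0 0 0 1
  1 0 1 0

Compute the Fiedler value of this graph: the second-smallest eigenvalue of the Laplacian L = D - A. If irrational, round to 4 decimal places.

0.5858

With the vertex order [1, 2, 3, 4], the degrees are [2, 1, 1, 2], giving D = diag(2, 1, 1, 2) and L = D - A. The smallest Laplacian eigenvalue is always 0. The next one, lambda_2 = 0.5858, measures how hard the graph is to disconnect: larger values mean better connectivity. The eigenvalues sum to 6, which equals trace(L) = 2|E|. By the matrix-tree theorem the graph has (1/4) * product of the nonzero eigenvalues = 1 spanning tree.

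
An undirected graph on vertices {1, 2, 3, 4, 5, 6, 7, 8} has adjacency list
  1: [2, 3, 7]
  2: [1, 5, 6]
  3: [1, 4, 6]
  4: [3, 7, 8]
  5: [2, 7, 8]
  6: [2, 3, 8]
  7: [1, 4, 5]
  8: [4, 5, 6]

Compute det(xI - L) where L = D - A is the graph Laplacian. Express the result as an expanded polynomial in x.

With the vertex order [1, 2, 3, 4, 5, 6, 7, 8], the degrees are [3, 3, 3, 3, 3, 3, 3, 3], giving D = diag(3, 3, 3, 3, 3, 3, 3, 3) and L = D - A. Computing det(xI - L) by cofactor expansion (or equivalently via sum-over-permutations) gives x^8 - 24x^7 + 240x^6 - 1296x^5 + 4080x^4 - 7488x^3 + 7424x^2 - 3072x. The coefficient of x^7 equals -trace(L) = -24, matching the sum of degrees. By the matrix-tree theorem the graph has (1/8) * product of the nonzero eigenvalues = 384 spanning trees.

x^8 - 24x^7 + 240x^6 - 1296x^5 + 4080x^4 - 7488x^3 + 7424x^2 - 3072x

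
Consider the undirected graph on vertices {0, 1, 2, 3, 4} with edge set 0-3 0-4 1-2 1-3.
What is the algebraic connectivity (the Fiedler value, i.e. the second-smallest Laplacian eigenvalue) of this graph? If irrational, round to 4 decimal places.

0.3820

Each diagonal entry of L is the vertex degree and each off-diagonal entry is -1 where an edge is present, 0 otherwise; in the order [0, 1, 2, 3, 4] the diagonal is [2, 2, 1, 2, 1]. The sorted Laplacian eigenvalues are [0, 0.3820, 1.3820, 2.6180, 3.6180]; the algebraic connectivity is the second entry, 0.3820. The largest eigenvalue, 3.6180, is at most the vertex count 5.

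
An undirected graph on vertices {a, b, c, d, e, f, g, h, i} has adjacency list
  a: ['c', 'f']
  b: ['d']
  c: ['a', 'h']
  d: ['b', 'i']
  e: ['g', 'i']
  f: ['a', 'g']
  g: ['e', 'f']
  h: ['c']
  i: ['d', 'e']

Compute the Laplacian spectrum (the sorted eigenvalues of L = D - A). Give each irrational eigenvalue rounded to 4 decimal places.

[0, 0.1206, 0.4679, 1, 1.6527, 2.3473, 3, 3.5321, 3.8794]

Each diagonal entry of L is the vertex degree and each off-diagonal entry is -1 where an edge is present, 0 otherwise; in the order [a, b, c, d, e, f, g, h, i] the diagonal is [2, 1, 2, 2, 2, 2, 2, 1, 2]. L is symmetric positive semidefinite, so every eigenvalue is real and nonnegative. The largest eigenvalue, 3.8794, is at most the vertex count 9.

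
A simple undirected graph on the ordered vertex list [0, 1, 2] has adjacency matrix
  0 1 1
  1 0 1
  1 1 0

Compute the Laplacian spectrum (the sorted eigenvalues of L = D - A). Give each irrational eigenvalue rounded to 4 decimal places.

Reading degrees in the order [0, 1, 2] gives [2, 2, 2]; set D = diag(2, 2, 2) and form L = D - A. Since every row of L sums to 0, the all-ones vector is in the kernel and 0 is an eigenvalue. The eigenvalues sum to 6, which equals trace(L) = 2|E|.

[0, 3, 3]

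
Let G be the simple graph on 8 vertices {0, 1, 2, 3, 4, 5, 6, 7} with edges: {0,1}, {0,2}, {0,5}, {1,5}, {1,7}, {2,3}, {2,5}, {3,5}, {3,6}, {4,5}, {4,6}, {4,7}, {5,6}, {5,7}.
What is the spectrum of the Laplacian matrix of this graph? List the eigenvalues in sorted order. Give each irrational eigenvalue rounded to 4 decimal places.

[0, 1.7530, 1.7530, 3.4450, 3.4450, 4.8019, 4.8019, 8]

Reading degrees in the order [0, 1, 2, 3, 4, 5, 6, 7] gives [3, 3, 3, 3, 3, 7, 3, 3]; set D = diag(3, 3, 3, 3, 3, 7, 3, 3) and form L = D - A. Since every row of L sums to 0, the all-ones vector is in the kernel and 0 is an eigenvalue. The single zero eigenvalue shows the graph is connected. The largest eigenvalue, 8, is at most the vertex count 8. The eigenvalues sum to 28, which equals trace(L) = 2|E|.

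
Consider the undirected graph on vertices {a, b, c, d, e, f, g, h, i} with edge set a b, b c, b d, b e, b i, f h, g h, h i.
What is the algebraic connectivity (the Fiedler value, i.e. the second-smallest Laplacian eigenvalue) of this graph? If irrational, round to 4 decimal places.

0.2201

Reading degrees in the order [a, b, c, d, e, f, g, h, i] gives [1, 5, 1, 1, 1, 1, 1, 3, 2]; set D = diag(1, 5, 1, 1, 1, 1, 1, 3, 2) and form L = D - A. Computing the eigenvalues of L and sorting gives [0, 0.2201, 1, 1, 1, 1, 1.6634, 4.0549, 6.0615]. The Fiedler value lambda_2 = 0.2201 is strictly positive, so the graph is connected. The eigenvalues sum to 16, which equals trace(L) = 2|E|. There is one zero in the spectrum, matching the 1 component.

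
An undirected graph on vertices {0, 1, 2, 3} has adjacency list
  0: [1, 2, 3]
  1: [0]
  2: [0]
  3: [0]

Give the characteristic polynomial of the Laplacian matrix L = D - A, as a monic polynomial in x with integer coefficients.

x^4 - 6x^3 + 9x^2 - 4x

Each diagonal entry of L is the vertex degree and each off-diagonal entry is -1 where an edge is present, 0 otherwise; in the order [0, 1, 2, 3] the diagonal is [3, 1, 1, 1]. L has integer entries, so p(x) = det(xI - L) has integer coefficients. Expanding the determinant yields x^4 - 6x^3 + 9x^2 - 4x. The constant term is 0 because L is singular (the all-ones vector lies in its kernel). There is one zero in the spectrum, matching the 1 component.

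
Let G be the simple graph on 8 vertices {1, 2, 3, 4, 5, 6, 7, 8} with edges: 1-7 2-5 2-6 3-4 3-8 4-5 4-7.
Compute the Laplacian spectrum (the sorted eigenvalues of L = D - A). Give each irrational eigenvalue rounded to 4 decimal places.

[0, 0.2434, 0.3820, 1.1798, 2, 2.6180, 3.1386, 4.4383]

With the vertex order [1, 2, 3, 4, 5, 6, 7, 8], the degrees are [1, 2, 2, 3, 2, 1, 2, 1], giving D = diag(1, 2, 2, 3, 2, 1, 2, 1) and L = D - A. Since every row of L sums to 0, the all-ones vector is in the kernel and 0 is an eigenvalue. The single zero eigenvalue shows the graph is connected. The eigenvalues sum to 14, which equals trace(L) = 2|E|.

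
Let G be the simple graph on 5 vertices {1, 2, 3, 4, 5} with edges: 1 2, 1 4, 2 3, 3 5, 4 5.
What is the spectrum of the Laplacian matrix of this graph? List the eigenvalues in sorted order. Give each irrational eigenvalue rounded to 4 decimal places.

[0, 1.3820, 1.3820, 3.6180, 3.6180]

Reading degrees in the order [1, 2, 3, 4, 5] gives [2, 2, 2, 2, 2]; set D = diag(2, 2, 2, 2, 2) and form L = D - A. Diagonalising L (or applying a numerical eigensolver to the 5x5 matrix) gives the spectrum above. The single zero eigenvalue shows the graph is connected. There is one zero in the spectrum, matching the 1 component. The eigenvalues sum to 10, which equals trace(L) = 2|E|.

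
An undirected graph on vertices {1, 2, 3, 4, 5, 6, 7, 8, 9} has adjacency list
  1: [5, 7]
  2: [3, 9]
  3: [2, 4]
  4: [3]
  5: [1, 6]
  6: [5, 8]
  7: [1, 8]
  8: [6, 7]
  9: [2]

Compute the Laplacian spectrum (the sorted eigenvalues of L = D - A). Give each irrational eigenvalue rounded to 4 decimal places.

[0, 0, 0.5858, 1.3820, 1.3820, 2, 3.4142, 3.6180, 3.6180]

Reading degrees in the order [1, 2, 3, 4, 5, 6, 7, 8, 9] gives [2, 2, 2, 1, 2, 2, 2, 2, 1]; set D = diag(2, 2, 2, 1, 2, 2, 2, 2, 1) and form L = D - A. L is symmetric positive semidefinite, so every eigenvalue is real and nonnegative. The 2 zero eigenvalues correspond to the 2 connected components. The eigenvalues sum to 16, which equals trace(L) = 2|E|. There are 2 zeros in the spectrum, matching the 2 components.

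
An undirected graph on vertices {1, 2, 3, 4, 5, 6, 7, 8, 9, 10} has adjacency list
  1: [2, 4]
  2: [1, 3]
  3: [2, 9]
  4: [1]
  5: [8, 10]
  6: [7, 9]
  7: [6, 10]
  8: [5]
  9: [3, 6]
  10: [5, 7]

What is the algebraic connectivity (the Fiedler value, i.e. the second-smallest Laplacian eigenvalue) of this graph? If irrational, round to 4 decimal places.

Reading degrees in the order [1, 2, 3, 4, 5, 6, 7, 8, 9, 10] gives [2, 2, 2, 1, 2, 2, 2, 1, 2, 2]; set D = diag(2, 2, 2, 1, 2, 2, 2, 1, 2, 2) and form L = D - A. The sorted Laplacian eigenvalues are [0, 0.0979, 0.3820, 0.8244, 1.3820, 2, 2.6180, 3.1756, 3.6180, 3.9021]; the algebraic connectivity is the second entry, 0.0979. The largest eigenvalue, 3.9021, is at most the vertex count 10.

0.0979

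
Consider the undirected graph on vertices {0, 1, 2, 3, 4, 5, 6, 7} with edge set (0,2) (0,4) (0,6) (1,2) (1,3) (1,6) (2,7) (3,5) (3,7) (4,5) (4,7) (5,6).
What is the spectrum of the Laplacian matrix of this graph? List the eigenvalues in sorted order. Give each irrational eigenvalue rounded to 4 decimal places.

With the vertex order [0, 1, 2, 3, 4, 5, 6, 7], the degrees are [3, 3, 3, 3, 3, 3, 3, 3], giving D = diag(3, 3, 3, 3, 3, 3, 3, 3) and L = D - A. The multiplicity of 0 as a Laplacian eigenvalue equals the number of connected components. By the matrix-tree theorem the graph has (1/8) * product of the nonzero eigenvalues = 384 spanning trees. There is one zero in the spectrum, matching the 1 component.

[0, 2, 2, 2, 4, 4, 4, 6]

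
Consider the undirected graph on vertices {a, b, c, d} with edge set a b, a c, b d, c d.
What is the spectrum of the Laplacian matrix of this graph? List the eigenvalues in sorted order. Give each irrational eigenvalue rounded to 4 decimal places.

[0, 2, 2, 4]

With the vertex order [a, b, c, d], the degrees are [2, 2, 2, 2], giving D = diag(2, 2, 2, 2) and L = D - A. Since every row of L sums to 0, the all-ones vector is in the kernel and 0 is an eigenvalue. The single zero eigenvalue shows the graph is connected. The eigenvalues sum to 8, which equals trace(L) = 2|E|. The largest eigenvalue, 4, is at most the vertex count 4.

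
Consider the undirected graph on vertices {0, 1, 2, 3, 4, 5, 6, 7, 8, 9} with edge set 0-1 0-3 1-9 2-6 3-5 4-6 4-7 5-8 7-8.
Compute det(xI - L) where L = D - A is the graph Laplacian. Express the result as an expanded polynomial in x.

x^10 - 18x^9 + 136x^8 - 560x^7 + 1365x^6 - 2002x^5 + 1716x^4 - 792x^3 + 165x^2 - 10x

Each diagonal entry of L is the vertex degree and each off-diagonal entry is -1 where an edge is present, 0 otherwise; in the order [0, 1, 2, 3, 4, 5, 6, 7, 8, 9] the diagonal is [2, 2, 1, 2, 2, 2, 2, 2, 2, 1]. Computing det(xI - L) by cofactor expansion (or equivalently via sum-over-permutations) gives x^10 - 18x^9 + 136x^8 - 560x^7 + 1365x^6 - 2002x^5 + 1716x^4 - 792x^3 + 165x^2 - 10x. The coefficient of x^9 equals -trace(L) = -18, matching the sum of degrees. There is one zero in the spectrum, matching the 1 component.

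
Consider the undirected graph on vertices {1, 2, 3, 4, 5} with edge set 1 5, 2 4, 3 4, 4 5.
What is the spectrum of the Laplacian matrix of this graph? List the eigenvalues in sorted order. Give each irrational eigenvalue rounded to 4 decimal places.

[0, 0.5188, 1, 2.3111, 4.1701]

Each diagonal entry of L is the vertex degree and each off-diagonal entry is -1 where an edge is present, 0 otherwise; in the order [1, 2, 3, 4, 5] the diagonal is [1, 1, 1, 3, 2]. L is symmetric positive semidefinite, so every eigenvalue is real and nonnegative. There is one zero in the spectrum, matching the 1 component. The largest eigenvalue, 4.1701, is at most the vertex count 5.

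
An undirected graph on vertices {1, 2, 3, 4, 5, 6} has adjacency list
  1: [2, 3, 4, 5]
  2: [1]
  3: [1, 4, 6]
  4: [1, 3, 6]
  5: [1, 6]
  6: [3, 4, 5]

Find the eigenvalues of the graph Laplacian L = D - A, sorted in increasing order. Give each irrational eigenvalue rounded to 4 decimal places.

With the vertex order [1, 2, 3, 4, 5, 6], the degrees are [4, 1, 3, 3, 2, 3], giving D = diag(4, 1, 3, 3, 2, 3) and L = D - A. L is symmetric positive semidefinite, so every eigenvalue is real and nonnegative. By the matrix-tree theorem the graph has (1/6) * product of the nonzero eigenvalues = 24 spanning trees. There is one zero in the spectrum, matching the 1 component.

[0, 0.9139, 2, 3.5720, 4, 5.5141]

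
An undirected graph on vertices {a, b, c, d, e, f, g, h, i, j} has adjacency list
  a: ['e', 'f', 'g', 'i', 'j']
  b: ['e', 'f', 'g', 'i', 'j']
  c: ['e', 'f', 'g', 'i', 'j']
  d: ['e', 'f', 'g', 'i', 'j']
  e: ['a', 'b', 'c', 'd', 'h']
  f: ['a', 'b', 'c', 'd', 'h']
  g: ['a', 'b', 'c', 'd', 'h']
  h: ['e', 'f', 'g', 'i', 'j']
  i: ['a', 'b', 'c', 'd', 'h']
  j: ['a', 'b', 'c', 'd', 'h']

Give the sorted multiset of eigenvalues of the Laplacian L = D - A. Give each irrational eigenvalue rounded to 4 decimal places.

With the vertex order [a, b, c, d, e, f, g, h, i, j], the degrees are [5, 5, 5, 5, 5, 5, 5, 5, 5, 5], giving D = diag(5, 5, 5, 5, 5, 5, 5, 5, 5, 5) and L = D - A. Since every row of L sums to 0, the all-ones vector is in the kernel and 0 is an eigenvalue. The single zero eigenvalue shows the graph is connected.

[0, 5, 5, 5, 5, 5, 5, 5, 5, 10]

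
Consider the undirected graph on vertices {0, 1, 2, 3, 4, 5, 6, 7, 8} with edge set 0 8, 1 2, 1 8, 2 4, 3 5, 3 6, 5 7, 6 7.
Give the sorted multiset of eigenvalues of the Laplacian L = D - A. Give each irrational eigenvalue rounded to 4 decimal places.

Reading degrees in the order [0, 1, 2, 3, 4, 5, 6, 7, 8] gives [1, 2, 2, 2, 1, 2, 2, 2, 2]; set D = diag(1, 2, 2, 2, 1, 2, 2, 2, 2) and form L = D - A. L is symmetric positive semidefinite, so every eigenvalue is real and nonnegative. The 2 zero eigenvalues correspond to the 2 connected components.

[0, 0, 0.3820, 1.3820, 2, 2, 2.6180, 3.6180, 4]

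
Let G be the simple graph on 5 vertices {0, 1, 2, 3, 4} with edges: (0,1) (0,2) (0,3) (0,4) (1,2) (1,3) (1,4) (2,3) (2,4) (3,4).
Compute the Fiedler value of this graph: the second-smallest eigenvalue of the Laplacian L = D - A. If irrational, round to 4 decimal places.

5

With the vertex order [0, 1, 2, 3, 4], the degrees are [4, 4, 4, 4, 4], giving D = diag(4, 4, 4, 4, 4) and L = D - A. The smallest Laplacian eigenvalue is always 0. The next one, lambda_2 = 5, measures how hard the graph is to disconnect: larger values mean better connectivity. By the matrix-tree theorem the graph has (1/5) * product of the nonzero eigenvalues = 125 spanning trees.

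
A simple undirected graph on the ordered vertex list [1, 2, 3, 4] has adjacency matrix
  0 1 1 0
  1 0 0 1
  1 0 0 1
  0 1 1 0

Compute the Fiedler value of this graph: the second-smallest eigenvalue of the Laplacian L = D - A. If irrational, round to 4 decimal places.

2

With the vertex order [1, 2, 3, 4], the degrees are [2, 2, 2, 2], giving D = diag(2, 2, 2, 2) and L = D - A. The sorted Laplacian eigenvalues are [0, 2, 2, 4]; the algebraic connectivity is the second entry, 2. The eigenvalues sum to 8, which equals trace(L) = 2|E|. There is one zero in the spectrum, matching the 1 component.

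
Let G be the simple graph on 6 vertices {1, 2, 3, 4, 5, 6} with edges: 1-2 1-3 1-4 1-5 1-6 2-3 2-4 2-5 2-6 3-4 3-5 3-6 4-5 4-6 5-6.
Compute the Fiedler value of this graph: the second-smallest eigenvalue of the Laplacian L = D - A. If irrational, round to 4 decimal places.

Each diagonal entry of L is the vertex degree and each off-diagonal entry is -1 where an edge is present, 0 otherwise; in the order [1, 2, 3, 4, 5, 6] the diagonal is [5, 5, 5, 5, 5, 5]. The smallest Laplacian eigenvalue is always 0. The next one, lambda_2 = 6, measures how hard the graph is to disconnect: larger values mean better connectivity.

6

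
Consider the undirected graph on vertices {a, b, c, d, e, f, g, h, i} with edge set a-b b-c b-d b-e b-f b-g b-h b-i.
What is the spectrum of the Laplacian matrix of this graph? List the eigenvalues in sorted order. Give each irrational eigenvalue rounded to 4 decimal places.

Reading degrees in the order [a, b, c, d, e, f, g, h, i] gives [1, 8, 1, 1, 1, 1, 1, 1, 1]; set D = diag(1, 8, 1, 1, 1, 1, 1, 1, 1) and form L = D - A. The multiplicity of 0 as a Laplacian eigenvalue equals the number of connected components.

[0, 1, 1, 1, 1, 1, 1, 1, 9]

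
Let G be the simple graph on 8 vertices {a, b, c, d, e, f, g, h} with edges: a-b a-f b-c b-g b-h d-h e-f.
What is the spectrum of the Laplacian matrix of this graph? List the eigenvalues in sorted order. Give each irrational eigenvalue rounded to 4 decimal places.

[0, 0.2538, 0.5472, 1, 1.4689, 2.4066, 3.1504, 5.1732]

Reading degrees in the order [a, b, c, d, e, f, g, h] gives [2, 4, 1, 1, 1, 2, 1, 2]; set D = diag(2, 4, 1, 1, 1, 2, 1, 2) and form L = D - A. The multiplicity of 0 as a Laplacian eigenvalue equals the number of connected components. The single zero eigenvalue shows the graph is connected. There is one zero in the spectrum, matching the 1 component. The eigenvalues sum to 14, which equals trace(L) = 2|E|.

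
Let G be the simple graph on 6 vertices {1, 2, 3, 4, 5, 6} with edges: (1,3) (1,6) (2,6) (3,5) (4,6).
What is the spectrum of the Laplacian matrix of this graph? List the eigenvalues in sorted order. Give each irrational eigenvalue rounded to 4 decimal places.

Each diagonal entry of L is the vertex degree and each off-diagonal entry is -1 where an edge is present, 0 otherwise; in the order [1, 2, 3, 4, 5, 6] the diagonal is [2, 1, 2, 1, 1, 3]. The multiplicity of 0 as a Laplacian eigenvalue equals the number of connected components. The largest eigenvalue, 4.2143, is at most the vertex count 6.

[0, 0.3249, 1, 1.4608, 3, 4.2143]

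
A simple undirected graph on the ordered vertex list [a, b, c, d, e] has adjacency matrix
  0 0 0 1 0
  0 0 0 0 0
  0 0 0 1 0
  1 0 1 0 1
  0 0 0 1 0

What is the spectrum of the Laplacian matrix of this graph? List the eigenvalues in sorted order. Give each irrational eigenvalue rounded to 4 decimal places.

With the vertex order [a, b, c, d, e], the degrees are [1, 0, 1, 3, 1], giving D = diag(1, 0, 1, 3, 1) and L = D - A. Diagonalising L (or applying a numerical eigensolver to the 5x5 matrix) gives the spectrum above. The 2 zero eigenvalues correspond to the 2 connected components. There are 2 zeros in the spectrum, matching the 2 components. The largest eigenvalue, 4, is at most the vertex count 5.

[0, 0, 1, 1, 4]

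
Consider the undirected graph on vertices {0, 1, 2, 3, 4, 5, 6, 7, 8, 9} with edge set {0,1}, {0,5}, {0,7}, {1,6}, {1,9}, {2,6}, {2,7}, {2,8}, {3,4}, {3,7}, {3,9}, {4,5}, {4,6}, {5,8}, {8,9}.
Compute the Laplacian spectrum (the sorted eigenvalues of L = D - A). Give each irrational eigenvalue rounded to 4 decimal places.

[0, 2, 2, 2, 2, 2, 5, 5, 5, 5]

Reading degrees in the order [0, 1, 2, 3, 4, 5, 6, 7, 8, 9] gives [3, 3, 3, 3, 3, 3, 3, 3, 3, 3]; set D = diag(3, 3, 3, 3, 3, 3, 3, 3, 3, 3) and form L = D - A. Diagonalising L (or applying a numerical eigensolver to the 10x10 matrix) gives the spectrum above. The single zero eigenvalue shows the graph is connected. The eigenvalues sum to 30, which equals trace(L) = 2|E|.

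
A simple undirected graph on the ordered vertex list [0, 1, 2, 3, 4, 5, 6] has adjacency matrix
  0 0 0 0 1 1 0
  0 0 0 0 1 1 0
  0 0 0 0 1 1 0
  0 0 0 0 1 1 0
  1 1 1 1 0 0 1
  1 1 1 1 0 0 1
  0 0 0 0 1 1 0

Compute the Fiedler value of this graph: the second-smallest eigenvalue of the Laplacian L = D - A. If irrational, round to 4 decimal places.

2

Reading degrees in the order [0, 1, 2, 3, 4, 5, 6] gives [2, 2, 2, 2, 5, 5, 2]; set D = diag(2, 2, 2, 2, 5, 5, 2) and form L = D - A. The sorted Laplacian eigenvalues are [0, 2, 2, 2, 2, 5, 7]; the algebraic connectivity is the second entry, 2. By the matrix-tree theorem the graph has (1/7) * product of the nonzero eigenvalues = 80 spanning trees.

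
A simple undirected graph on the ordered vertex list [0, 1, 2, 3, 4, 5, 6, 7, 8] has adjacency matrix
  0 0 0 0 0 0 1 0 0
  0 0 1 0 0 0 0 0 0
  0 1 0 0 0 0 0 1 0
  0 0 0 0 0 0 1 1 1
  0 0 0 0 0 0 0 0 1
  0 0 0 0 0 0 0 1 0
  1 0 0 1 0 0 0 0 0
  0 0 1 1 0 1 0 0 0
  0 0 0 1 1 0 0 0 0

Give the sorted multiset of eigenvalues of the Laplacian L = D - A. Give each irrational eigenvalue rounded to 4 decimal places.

With the vertex order [0, 1, 2, 3, 4, 5, 6, 7, 8], the degrees are [1, 1, 2, 3, 1, 1, 2, 3, 2], giving D = diag(1, 1, 2, 3, 1, 1, 2, 3, 2) and L = D - A. L is symmetric positive semidefinite, so every eigenvalue is real and nonnegative. The largest eigenvalue, 4.7421, is at most the vertex count 9.

[0, 0.2311, 0.3820, 0.6416, 1.6129, 2.2591, 2.6180, 3.5132, 4.7421]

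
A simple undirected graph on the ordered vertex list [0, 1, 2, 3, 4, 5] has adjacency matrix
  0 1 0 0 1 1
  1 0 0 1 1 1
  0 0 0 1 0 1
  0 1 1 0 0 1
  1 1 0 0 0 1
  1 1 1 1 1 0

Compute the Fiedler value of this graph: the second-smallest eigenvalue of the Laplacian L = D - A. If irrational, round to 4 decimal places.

Each diagonal entry of L is the vertex degree and each off-diagonal entry is -1 where an edge is present, 0 otherwise; in the order [0, 1, 2, 3, 4, 5] the diagonal is [3, 4, 2, 3, 3, 5]. The sorted Laplacian eigenvalues are [0, 1.5188, 3.3111, 4, 5.1701, 6]; the algebraic connectivity is the second entry, 1.5188.

1.5188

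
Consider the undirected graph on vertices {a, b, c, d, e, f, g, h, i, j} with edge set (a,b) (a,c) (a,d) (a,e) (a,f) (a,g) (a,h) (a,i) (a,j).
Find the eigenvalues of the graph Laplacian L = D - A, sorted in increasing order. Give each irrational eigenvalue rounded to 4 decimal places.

With the vertex order [a, b, c, d, e, f, g, h, i, j], the degrees are [9, 1, 1, 1, 1, 1, 1, 1, 1, 1], giving D = diag(9, 1, 1, 1, 1, 1, 1, 1, 1, 1) and L = D - A. The multiplicity of 0 as a Laplacian eigenvalue equals the number of connected components. The single zero eigenvalue shows the graph is connected. The eigenvalues sum to 18, which equals trace(L) = 2|E|.

[0, 1, 1, 1, 1, 1, 1, 1, 1, 10]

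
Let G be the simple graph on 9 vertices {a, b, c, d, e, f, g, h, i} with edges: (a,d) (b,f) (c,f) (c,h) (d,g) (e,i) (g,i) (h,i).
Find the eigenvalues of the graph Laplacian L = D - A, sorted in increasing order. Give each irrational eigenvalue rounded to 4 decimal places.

[0, 0.1506, 0.4266, 1, 1.4229, 2.1724, 3, 3.4576, 4.3699]

Reading degrees in the order [a, b, c, d, e, f, g, h, i] gives [1, 1, 2, 2, 1, 2, 2, 2, 3]; set D = diag(1, 1, 2, 2, 1, 2, 2, 2, 3) and form L = D - A. The multiplicity of 0 as a Laplacian eigenvalue equals the number of connected components. The single zero eigenvalue shows the graph is connected. The largest eigenvalue, 4.3699, is at most the vertex count 9.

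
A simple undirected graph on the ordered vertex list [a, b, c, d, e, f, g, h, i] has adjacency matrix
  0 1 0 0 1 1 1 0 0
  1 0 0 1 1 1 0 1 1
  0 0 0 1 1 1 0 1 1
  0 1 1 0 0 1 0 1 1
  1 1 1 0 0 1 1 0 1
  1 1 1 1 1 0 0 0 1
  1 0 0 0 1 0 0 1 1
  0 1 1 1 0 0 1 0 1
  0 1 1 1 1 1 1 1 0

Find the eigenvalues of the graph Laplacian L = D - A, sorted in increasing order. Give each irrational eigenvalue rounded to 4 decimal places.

Each diagonal entry of L is the vertex degree and each off-diagonal entry is -1 where an edge is present, 0 otherwise; in the order [a, b, c, d, e, f, g, h, i] the diagonal is [4, 6, 5, 5, 6, 6, 4, 5, 7]. Diagonalising L (or applying a numerical eigensolver to the 9x9 matrix) gives the spectrum above. By the matrix-tree theorem the graph has (1/9) * product of the nonzero eigenvalues = 126896 spanning trees.

[0, 3.0983, 3.9695, 5.1687, 6, 6.2066, 7.3328, 8, 8.2241]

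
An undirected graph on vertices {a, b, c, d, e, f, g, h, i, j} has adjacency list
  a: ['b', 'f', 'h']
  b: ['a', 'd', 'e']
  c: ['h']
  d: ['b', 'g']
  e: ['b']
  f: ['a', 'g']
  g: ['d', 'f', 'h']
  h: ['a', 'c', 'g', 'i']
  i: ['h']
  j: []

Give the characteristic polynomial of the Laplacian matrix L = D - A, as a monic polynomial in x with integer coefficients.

x^10 - 20x^9 + 163x^8 - 702x^7 + 1735x^6 - 2504x^5 + 2051x^4 - 868x^3 + 144x^2

Reading degrees in the order [a, b, c, d, e, f, g, h, i, j] gives [3, 3, 1, 2, 1, 2, 3, 4, 1, 0]; set D = diag(3, 3, 1, 2, 1, 2, 3, 4, 1, 0) and form L = D - A. L has integer entries, so p(x) = det(xI - L) has integer coefficients. Expanding the determinant yields x^10 - 20x^9 + 163x^8 - 702x^7 + 1735x^6 - 2504x^5 + 2051x^4 - 868x^3 + 144x^2. Since p(0) = det(-L) = 0, x divides p(x). There are 2 zeros in the spectrum, matching the 2 components. The largest eigenvalue, 5.5785, is at most the vertex count 10.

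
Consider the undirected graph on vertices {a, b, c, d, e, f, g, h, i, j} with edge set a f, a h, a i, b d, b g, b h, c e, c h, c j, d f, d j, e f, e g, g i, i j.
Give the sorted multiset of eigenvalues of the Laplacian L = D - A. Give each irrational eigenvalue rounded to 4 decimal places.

[0, 2, 2, 2, 2, 2, 5, 5, 5, 5]

Reading degrees in the order [a, b, c, d, e, f, g, h, i, j] gives [3, 3, 3, 3, 3, 3, 3, 3, 3, 3]; set D = diag(3, 3, 3, 3, 3, 3, 3, 3, 3, 3) and form L = D - A. Diagonalising L (or applying a numerical eigensolver to the 10x10 matrix) gives the spectrum above. The single zero eigenvalue shows the graph is connected. The largest eigenvalue, 5, is at most the vertex count 10.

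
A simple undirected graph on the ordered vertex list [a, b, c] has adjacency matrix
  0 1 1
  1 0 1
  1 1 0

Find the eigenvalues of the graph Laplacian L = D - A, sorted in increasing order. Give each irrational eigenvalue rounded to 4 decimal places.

Reading degrees in the order [a, b, c] gives [2, 2, 2]; set D = diag(2, 2, 2) and form L = D - A. L is symmetric positive semidefinite, so every eigenvalue is real and nonnegative. The eigenvalues sum to 6, which equals trace(L) = 2|E|. By the matrix-tree theorem the graph has (1/3) * product of the nonzero eigenvalues = 3 spanning trees.

[0, 3, 3]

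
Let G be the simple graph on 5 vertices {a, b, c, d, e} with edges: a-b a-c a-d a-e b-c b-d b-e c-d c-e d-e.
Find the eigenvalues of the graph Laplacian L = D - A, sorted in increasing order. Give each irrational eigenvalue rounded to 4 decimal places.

Each diagonal entry of L is the vertex degree and each off-diagonal entry is -1 where an edge is present, 0 otherwise; in the order [a, b, c, d, e] the diagonal is [4, 4, 4, 4, 4]. Since every row of L sums to 0, the all-ones vector is in the kernel and 0 is an eigenvalue. The single zero eigenvalue shows the graph is connected. The eigenvalues sum to 20, which equals trace(L) = 2|E|.

[0, 5, 5, 5, 5]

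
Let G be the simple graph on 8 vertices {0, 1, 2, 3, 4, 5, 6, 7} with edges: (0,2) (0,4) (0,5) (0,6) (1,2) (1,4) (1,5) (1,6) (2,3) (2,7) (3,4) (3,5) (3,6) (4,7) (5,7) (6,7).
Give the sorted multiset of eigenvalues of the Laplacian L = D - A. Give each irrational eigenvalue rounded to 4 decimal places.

Each diagonal entry of L is the vertex degree and each off-diagonal entry is -1 where an edge is present, 0 otherwise; in the order [0, 1, 2, 3, 4, 5, 6, 7] the diagonal is [4, 4, 4, 4, 4, 4, 4, 4]. L is symmetric positive semidefinite, so every eigenvalue is real and nonnegative. The single zero eigenvalue shows the graph is connected. The eigenvalues sum to 32, which equals trace(L) = 2|E|.

[0, 4, 4, 4, 4, 4, 4, 8]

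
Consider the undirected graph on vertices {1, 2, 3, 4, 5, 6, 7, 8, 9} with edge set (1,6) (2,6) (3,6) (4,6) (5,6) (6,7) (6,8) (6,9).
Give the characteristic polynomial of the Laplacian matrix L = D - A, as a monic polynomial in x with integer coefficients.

x^9 - 16x^8 + 84x^7 - 224x^6 + 350x^5 - 336x^4 + 196x^3 - 64x^2 + 9x

With the vertex order [1, 2, 3, 4, 5, 6, 7, 8, 9], the degrees are [1, 1, 1, 1, 1, 8, 1, 1, 1], giving D = diag(1, 1, 1, 1, 1, 8, 1, 1, 1) and L = D - A. The eigenvalues of L are [0, 1, 1, 1, 1, 1, 1, 1, 9]; the characteristic polynomial is the product of (x - lambda_i), which multiplies out to x^9 - 16x^8 + 84x^7 - 224x^6 + 350x^5 - 336x^4 + 196x^3 - 64x^2 + 9x. The coefficient of x^8 equals -trace(L) = -16, matching the sum of degrees. By the matrix-tree theorem the graph has (1/9) * product of the nonzero eigenvalues = 1 spanning tree.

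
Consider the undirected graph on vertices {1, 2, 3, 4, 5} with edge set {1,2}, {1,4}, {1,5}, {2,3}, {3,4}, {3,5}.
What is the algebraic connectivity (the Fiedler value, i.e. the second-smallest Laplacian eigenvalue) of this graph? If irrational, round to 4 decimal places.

2

With the vertex order [1, 2, 3, 4, 5], the degrees are [3, 2, 3, 2, 2], giving D = diag(3, 2, 3, 2, 2) and L = D - A. The sorted Laplacian eigenvalues are [0, 2, 2, 3, 5]; the algebraic connectivity is the second entry, 2.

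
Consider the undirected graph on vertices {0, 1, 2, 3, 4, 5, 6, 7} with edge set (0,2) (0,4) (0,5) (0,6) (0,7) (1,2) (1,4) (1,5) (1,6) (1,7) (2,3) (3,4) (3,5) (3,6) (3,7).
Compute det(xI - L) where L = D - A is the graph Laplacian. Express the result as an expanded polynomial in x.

Each diagonal entry of L is the vertex degree and each off-diagonal entry is -1 where an edge is present, 0 otherwise; in the order [0, 1, 2, 3, 4, 5, 6, 7] the diagonal is [5, 5, 3, 5, 3, 3, 3, 3]. Computing det(xI - L) by cofactor expansion (or equivalently via sum-over-permutations) gives x^8 - 30x^7 + 375x^6 - 2540x^5 + 10095x^4 - 23598x^3 + 30105x^2 - 16200x. Since p(0) = det(-L) = 0, x divides p(x).

x^8 - 30x^7 + 375x^6 - 2540x^5 + 10095x^4 - 23598x^3 + 30105x^2 - 16200x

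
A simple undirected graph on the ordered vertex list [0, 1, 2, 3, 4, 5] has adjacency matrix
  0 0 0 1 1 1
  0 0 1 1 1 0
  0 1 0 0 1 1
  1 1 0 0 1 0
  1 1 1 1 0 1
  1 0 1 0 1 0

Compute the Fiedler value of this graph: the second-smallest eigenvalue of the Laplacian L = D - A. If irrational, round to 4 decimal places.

Each diagonal entry of L is the vertex degree and each off-diagonal entry is -1 where an edge is present, 0 otherwise; in the order [0, 1, 2, 3, 4, 5] the diagonal is [3, 3, 3, 3, 5, 3]. The smallest Laplacian eigenvalue is always 0. The next one, lambda_2 = 2.3820, measures how hard the graph is to disconnect: larger values mean better connectivity. The eigenvalues sum to 20, which equals trace(L) = 2|E|.

2.3820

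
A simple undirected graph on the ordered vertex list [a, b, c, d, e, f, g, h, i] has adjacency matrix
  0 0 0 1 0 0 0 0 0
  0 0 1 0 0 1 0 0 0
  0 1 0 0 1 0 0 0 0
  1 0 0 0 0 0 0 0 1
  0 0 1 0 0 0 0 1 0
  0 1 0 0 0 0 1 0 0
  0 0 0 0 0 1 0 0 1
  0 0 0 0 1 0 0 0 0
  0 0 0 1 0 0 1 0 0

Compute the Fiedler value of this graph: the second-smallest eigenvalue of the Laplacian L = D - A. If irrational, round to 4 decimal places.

With the vertex order [a, b, c, d, e, f, g, h, i], the degrees are [1, 2, 2, 2, 2, 2, 2, 1, 2], giving D = diag(1, 2, 2, 2, 2, 2, 2, 1, 2) and L = D - A. Computing the eigenvalues of L and sorting gives [0, 0.1206, 0.4679, 1, 1.6527, 2.3473, 3, 3.5321, 3.8794]. The Fiedler value lambda_2 = 0.1206 is strictly positive, so the graph is connected. The eigenvalues sum to 16, which equals trace(L) = 2|E|.

0.1206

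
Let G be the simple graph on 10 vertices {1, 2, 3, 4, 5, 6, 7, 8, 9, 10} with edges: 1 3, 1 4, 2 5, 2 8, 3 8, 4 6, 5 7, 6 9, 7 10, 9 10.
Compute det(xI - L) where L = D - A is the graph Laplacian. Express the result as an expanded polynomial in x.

Reading degrees in the order [1, 2, 3, 4, 5, 6, 7, 8, 9, 10] gives [2, 2, 2, 2, 2, 2, 2, 2, 2, 2]; set D = diag(2, 2, 2, 2, 2, 2, 2, 2, 2, 2) and form L = D - A. L has integer entries, so p(x) = det(xI - L) has integer coefficients. Expanding the determinant yields x^10 - 20x^9 + 170x^8 - 800x^7 + 2275x^6 - 4004x^5 + 4290x^4 - 2640x^3 + 825x^2 - 100x. The coefficient of x^9 equals -trace(L) = -20, matching the sum of degrees. There is one zero in the spectrum, matching the 1 component. The largest eigenvalue, 4, is at most the vertex count 10.

x^10 - 20x^9 + 170x^8 - 800x^7 + 2275x^6 - 4004x^5 + 4290x^4 - 2640x^3 + 825x^2 - 100x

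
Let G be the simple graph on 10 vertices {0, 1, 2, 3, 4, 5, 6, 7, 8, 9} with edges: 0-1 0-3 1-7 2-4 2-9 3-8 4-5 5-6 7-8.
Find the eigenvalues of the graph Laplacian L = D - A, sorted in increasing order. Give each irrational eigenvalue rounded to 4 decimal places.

With the vertex order [0, 1, 2, 3, 4, 5, 6, 7, 8, 9], the degrees are [2, 2, 2, 2, 2, 2, 1, 2, 2, 1], giving D = diag(2, 2, 2, 2, 2, 2, 1, 2, 2, 1) and L = D - A. Diagonalising L (or applying a numerical eigensolver to the 10x10 matrix) gives the spectrum above. The 2 zero eigenvalues correspond to the 2 connected components. The eigenvalues sum to 18, which equals trace(L) = 2|E|. The largest eigenvalue, 3.6180, is at most the vertex count 10.

[0, 0, 0.3820, 1.3820, 1.3820, 1.3820, 2.6180, 3.6180, 3.6180, 3.6180]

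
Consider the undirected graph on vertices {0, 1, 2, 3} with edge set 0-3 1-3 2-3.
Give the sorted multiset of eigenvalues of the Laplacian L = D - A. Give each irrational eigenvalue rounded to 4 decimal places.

[0, 1, 1, 4]

With the vertex order [0, 1, 2, 3], the degrees are [1, 1, 1, 3], giving D = diag(1, 1, 1, 3) and L = D - A. Since every row of L sums to 0, the all-ones vector is in the kernel and 0 is an eigenvalue. The largest eigenvalue, 4, is at most the vertex count 4. There is one zero in the spectrum, matching the 1 component.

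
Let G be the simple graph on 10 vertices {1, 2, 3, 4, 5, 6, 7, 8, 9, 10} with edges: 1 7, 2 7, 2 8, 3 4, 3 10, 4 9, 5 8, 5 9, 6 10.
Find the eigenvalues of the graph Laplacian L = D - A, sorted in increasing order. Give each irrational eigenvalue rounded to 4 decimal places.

[0, 0.0979, 0.3820, 0.8244, 1.3820, 2, 2.6180, 3.1756, 3.6180, 3.9021]

With the vertex order [1, 2, 3, 4, 5, 6, 7, 8, 9, 10], the degrees are [1, 2, 2, 2, 2, 1, 2, 2, 2, 2], giving D = diag(1, 2, 2, 2, 2, 1, 2, 2, 2, 2) and L = D - A. The multiplicity of 0 as a Laplacian eigenvalue equals the number of connected components. The single zero eigenvalue shows the graph is connected. There is one zero in the spectrum, matching the 1 component.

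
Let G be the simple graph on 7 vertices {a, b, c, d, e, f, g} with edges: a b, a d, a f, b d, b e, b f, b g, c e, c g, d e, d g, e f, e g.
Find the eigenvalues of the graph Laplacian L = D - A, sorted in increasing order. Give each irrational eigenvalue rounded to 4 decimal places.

With the vertex order [a, b, c, d, e, f, g], the degrees are [3, 5, 2, 4, 5, 3, 4], giving D = diag(3, 5, 2, 4, 5, 3, 4) and L = D - A. The multiplicity of 0 as a Laplacian eigenvalue equals the number of connected components. The largest eigenvalue, 6.3662, is at most the vertex count 7.

[0, 1.5580, 3.1335, 3.6828, 5.2595, 6, 6.3662]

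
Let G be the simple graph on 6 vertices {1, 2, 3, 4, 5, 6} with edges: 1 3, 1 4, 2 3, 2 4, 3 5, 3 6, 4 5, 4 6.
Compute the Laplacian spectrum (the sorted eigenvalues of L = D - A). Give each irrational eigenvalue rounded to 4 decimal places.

[0, 2, 2, 2, 4, 6]

With the vertex order [1, 2, 3, 4, 5, 6], the degrees are [2, 2, 4, 4, 2, 2], giving D = diag(2, 2, 4, 4, 2, 2) and L = D - A. The multiplicity of 0 as a Laplacian eigenvalue equals the number of connected components. By the matrix-tree theorem the graph has (1/6) * product of the nonzero eigenvalues = 32 spanning trees.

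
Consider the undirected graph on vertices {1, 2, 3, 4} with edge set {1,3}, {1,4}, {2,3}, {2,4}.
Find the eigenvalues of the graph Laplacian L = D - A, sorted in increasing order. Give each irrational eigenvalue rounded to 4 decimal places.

Reading degrees in the order [1, 2, 3, 4] gives [2, 2, 2, 2]; set D = diag(2, 2, 2, 2) and form L = D - A. The multiplicity of 0 as a Laplacian eigenvalue equals the number of connected components. The single zero eigenvalue shows the graph is connected. The eigenvalues sum to 8, which equals trace(L) = 2|E|. There is one zero in the spectrum, matching the 1 component.

[0, 2, 2, 4]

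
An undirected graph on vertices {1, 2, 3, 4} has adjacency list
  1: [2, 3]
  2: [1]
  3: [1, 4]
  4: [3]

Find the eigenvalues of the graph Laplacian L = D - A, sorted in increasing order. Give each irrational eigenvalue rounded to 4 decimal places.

[0, 0.5858, 2, 3.4142]

With the vertex order [1, 2, 3, 4], the degrees are [2, 1, 2, 1], giving D = diag(2, 1, 2, 1) and L = D - A. Since every row of L sums to 0, the all-ones vector is in the kernel and 0 is an eigenvalue.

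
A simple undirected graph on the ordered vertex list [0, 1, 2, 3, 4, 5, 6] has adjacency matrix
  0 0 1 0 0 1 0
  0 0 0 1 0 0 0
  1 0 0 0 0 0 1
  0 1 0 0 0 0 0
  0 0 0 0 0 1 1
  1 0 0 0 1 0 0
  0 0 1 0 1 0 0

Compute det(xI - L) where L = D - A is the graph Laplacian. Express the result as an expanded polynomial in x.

Each diagonal entry of L is the vertex degree and each off-diagonal entry is -1 where an edge is present, 0 otherwise; in the order [0, 1, 2, 3, 4, 5, 6] the diagonal is [2, 1, 2, 1, 2, 2, 2]. L has integer entries, so p(x) = det(xI - L) has integer coefficients. Expanding the determinant yields x^7 - 12x^6 + 55x^5 - 120x^4 + 125x^3 - 50x^2. The coefficient of x^6 equals -trace(L) = -12, matching the sum of degrees.

x^7 - 12x^6 + 55x^5 - 120x^4 + 125x^3 - 50x^2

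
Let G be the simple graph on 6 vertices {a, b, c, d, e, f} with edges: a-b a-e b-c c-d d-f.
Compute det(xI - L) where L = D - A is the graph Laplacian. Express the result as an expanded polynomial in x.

Each diagonal entry of L is the vertex degree and each off-diagonal entry is -1 where an edge is present, 0 otherwise; in the order [a, b, c, d, e, f] the diagonal is [2, 2, 2, 2, 1, 1]. L has integer entries, so p(x) = det(xI - L) has integer coefficients. Expanding the determinant yields x^6 - 10x^5 + 36x^4 - 56x^3 + 35x^2 - 6x. The coefficient of x^5 equals -trace(L) = -10, matching the sum of degrees. The eigenvalues sum to 10, which equals trace(L) = 2|E|.

x^6 - 10x^5 + 36x^4 - 56x^3 + 35x^2 - 6x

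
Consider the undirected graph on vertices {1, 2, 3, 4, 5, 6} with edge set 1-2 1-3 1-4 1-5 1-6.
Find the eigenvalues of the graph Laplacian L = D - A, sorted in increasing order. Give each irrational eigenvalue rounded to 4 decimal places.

[0, 1, 1, 1, 1, 6]

Reading degrees in the order [1, 2, 3, 4, 5, 6] gives [5, 1, 1, 1, 1, 1]; set D = diag(5, 1, 1, 1, 1, 1) and form L = D - A. Diagonalising L (or applying a numerical eigensolver to the 6x6 matrix) gives the spectrum above. The single zero eigenvalue shows the graph is connected. The eigenvalues sum to 10, which equals trace(L) = 2|E|.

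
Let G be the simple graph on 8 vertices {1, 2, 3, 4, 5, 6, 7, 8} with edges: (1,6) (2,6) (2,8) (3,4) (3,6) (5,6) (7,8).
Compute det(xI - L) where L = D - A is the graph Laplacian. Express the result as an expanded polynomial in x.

With the vertex order [1, 2, 3, 4, 5, 6, 7, 8], the degrees are [1, 2, 2, 1, 1, 4, 1, 2], giving D = diag(1, 2, 2, 1, 1, 4, 1, 2) and L = D - A. Computing det(xI - L) by cofactor expansion (or equivalently via sum-over-permutations) gives x^8 - 14x^7 + 75x^6 - 198x^5 + 275x^4 - 198x^3 + 67x^2 - 8x. The coefficient of x^7 equals -trace(L) = -14, matching the sum of degrees.

x^8 - 14x^7 + 75x^6 - 198x^5 + 275x^4 - 198x^3 + 67x^2 - 8x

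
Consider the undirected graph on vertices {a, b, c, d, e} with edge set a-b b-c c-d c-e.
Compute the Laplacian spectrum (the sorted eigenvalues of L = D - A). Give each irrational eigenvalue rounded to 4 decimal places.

Reading degrees in the order [a, b, c, d, e] gives [1, 2, 3, 1, 1]; set D = diag(1, 2, 3, 1, 1) and form L = D - A. Since every row of L sums to 0, the all-ones vector is in the kernel and 0 is an eigenvalue. The eigenvalues sum to 8, which equals trace(L) = 2|E|.

[0, 0.5188, 1, 2.3111, 4.1701]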